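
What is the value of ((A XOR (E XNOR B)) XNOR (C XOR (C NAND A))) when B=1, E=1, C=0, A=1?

Substituting: ((1 XOR (1 XNOR 1)) XNOR (0 XOR (0 NAND 1)))
= 0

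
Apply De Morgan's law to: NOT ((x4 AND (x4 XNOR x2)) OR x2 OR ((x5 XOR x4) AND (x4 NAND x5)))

NOT (x4 AND (x4 XNOR x2)) AND NOT x2 AND NOT ((x5 XOR x4) AND (x4 NAND x5))
De Morgan's: NOT(OR of terms) = AND of negations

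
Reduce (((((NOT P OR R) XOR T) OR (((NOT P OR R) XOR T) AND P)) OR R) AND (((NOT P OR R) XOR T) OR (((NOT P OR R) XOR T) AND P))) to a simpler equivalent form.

By absorption (E AND (E OR v) = E) then absorption (E OR (E AND v) = E):
= ((NOT P OR R) XOR T)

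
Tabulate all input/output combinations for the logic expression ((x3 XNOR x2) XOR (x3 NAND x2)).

x2 | x3 | Output
----------------
0 | 0 | 0
0 | 1 | 1
1 | 0 | 1
1 | 1 | 1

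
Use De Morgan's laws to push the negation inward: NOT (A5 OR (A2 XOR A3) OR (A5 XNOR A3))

NOT A5 AND NOT (A2 XOR A3) AND NOT (A5 XNOR A3)
De Morgan's: NOT(OR of terms) = AND of negations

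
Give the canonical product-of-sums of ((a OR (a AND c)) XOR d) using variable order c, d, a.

ΠM(0, 3, 4, 7) = (c OR d OR a) AND (c OR NOT d OR NOT a) AND (NOT c OR d OR a) AND (NOT c OR NOT d OR NOT a)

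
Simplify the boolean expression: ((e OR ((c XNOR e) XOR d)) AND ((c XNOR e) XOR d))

By absorption (E AND (E OR v) = E):
= ((c XNOR e) XOR d)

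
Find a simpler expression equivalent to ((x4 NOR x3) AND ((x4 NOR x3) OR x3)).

By absorption (E AND (E OR v) = E):
= (x4 NOR x3)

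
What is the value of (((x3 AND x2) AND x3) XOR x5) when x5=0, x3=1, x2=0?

Substituting: (((1 AND 0) AND 1) XOR 0)
= 0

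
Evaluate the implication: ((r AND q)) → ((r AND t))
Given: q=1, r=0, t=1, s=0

Antecedent ((r AND q)) = 0; consequent ((r AND t)) = 0.
0 → 0 = 1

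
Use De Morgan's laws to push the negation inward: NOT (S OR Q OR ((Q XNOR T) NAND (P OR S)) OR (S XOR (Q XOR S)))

NOT S AND NOT Q AND NOT ((Q XNOR T) NAND (P OR S)) AND NOT (S XOR (Q XOR S))
De Morgan's: NOT(OR of terms) = AND of negations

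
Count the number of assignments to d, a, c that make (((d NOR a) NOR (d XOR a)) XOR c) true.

Satisfying assignments: (0,0,1), (0,1,1), (1,0,1), (1,1,0)
Count: 4 out of 8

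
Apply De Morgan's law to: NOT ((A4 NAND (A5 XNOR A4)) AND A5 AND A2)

NOT (A4 NAND (A5 XNOR A4)) OR NOT A5 OR NOT A2
De Morgan's: NOT(AND of terms) = OR of negations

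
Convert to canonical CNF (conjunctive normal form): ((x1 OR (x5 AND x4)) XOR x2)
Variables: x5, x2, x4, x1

(x5 OR x2 OR x4 OR x1) AND (x5 OR x2 OR NOT x4 OR x1) AND (x5 OR NOT x2 OR x4 OR NOT x1) AND (x5 OR NOT x2 OR NOT x4 OR NOT x1) AND (NOT x5 OR x2 OR x4 OR x1) AND (NOT x5 OR NOT x2 OR x4 OR NOT x1) AND (NOT x5 OR NOT x2 OR NOT x4 OR x1) AND (NOT x5 OR NOT x2 OR NOT x4 OR NOT x1)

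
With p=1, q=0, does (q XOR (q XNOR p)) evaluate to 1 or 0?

Substituting: (0 XOR (0 XNOR 1))
= 0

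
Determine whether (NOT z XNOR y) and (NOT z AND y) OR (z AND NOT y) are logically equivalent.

Yes, they are equivalent — the two output columns agree on all 4 assignments:
z | y | Expression 1 | Expression 2
-----------------------------------
0 | 0 | 0 | 0
0 | 1 | 1 | 1
1 | 0 | 1 | 1
1 | 1 | 0 | 0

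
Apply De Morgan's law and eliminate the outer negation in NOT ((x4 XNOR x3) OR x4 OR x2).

NOT (x4 XNOR x3) AND NOT x4 AND NOT x2
De Morgan's: NOT(OR of terms) = AND of negations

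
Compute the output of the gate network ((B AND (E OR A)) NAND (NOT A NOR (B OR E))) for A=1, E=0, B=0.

Substituting: ((0 AND (0 OR 1)) NAND (NOT 1 NOR (0 OR 0)))
= 1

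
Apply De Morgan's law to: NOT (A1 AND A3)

NOT A1 OR NOT A3
De Morgan's: NOT(AND of terms) = OR of negations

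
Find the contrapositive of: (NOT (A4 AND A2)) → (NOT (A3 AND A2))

Contrapositive: (A3 AND A2) → (A4 AND A2)
Note: A statement and its contrapositive are logically equivalent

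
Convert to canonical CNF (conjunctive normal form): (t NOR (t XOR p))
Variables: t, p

(t OR NOT p) AND (NOT t OR p) AND (NOT t OR NOT p)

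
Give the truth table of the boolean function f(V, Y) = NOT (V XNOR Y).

V | Y | Output
--------------
0 | 0 | 0
0 | 1 | 1
1 | 0 | 1
1 | 1 | 0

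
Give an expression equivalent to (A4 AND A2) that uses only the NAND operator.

((A4 NAND A2) NAND (A4 NAND A2))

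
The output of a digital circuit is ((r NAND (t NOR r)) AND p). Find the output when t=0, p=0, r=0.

Substituting: ((0 NAND (0 NOR 0)) AND 0)
= 0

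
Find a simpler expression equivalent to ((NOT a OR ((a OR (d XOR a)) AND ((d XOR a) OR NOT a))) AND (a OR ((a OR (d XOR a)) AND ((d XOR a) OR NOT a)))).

By distribution ((E OR v) AND (E OR NOT v) = E) then distribution ((E OR v) AND (E OR NOT v) = E):
= (d XOR a)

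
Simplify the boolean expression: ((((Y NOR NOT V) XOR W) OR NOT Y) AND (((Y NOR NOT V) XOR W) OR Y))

By distribution ((E OR v) AND (E OR NOT v) = E):
= ((Y NOR NOT V) XOR W)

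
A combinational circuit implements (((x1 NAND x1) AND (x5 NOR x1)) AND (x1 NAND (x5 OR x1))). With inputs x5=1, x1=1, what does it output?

Substituting: (((1 NAND 1) AND (1 NOR 1)) AND (1 NAND (1 OR 1)))
= 0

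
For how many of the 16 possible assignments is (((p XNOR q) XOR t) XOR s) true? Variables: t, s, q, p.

Satisfying assignments: (0,0,0,0), (0,0,1,1), (0,1,0,1), (0,1,1,0), (1,0,0,1), (1,0,1,0), (1,1,0,0), (1,1,1,1)
Count: 8 out of 16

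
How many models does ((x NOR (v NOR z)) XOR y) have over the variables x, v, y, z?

Satisfying assignments: (0,0,0,1), (0,0,1,0), (0,1,0,0), (0,1,0,1), (1,0,1,0), (1,0,1,1), (1,1,1,0), (1,1,1,1)
Count: 8 out of 16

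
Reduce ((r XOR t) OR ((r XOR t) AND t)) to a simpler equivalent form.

By absorption (E OR (E AND v) = E):
= (r XOR t)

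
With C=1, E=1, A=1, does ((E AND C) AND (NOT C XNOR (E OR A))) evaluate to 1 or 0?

Substituting: ((1 AND 1) AND (NOT 1 XNOR (1 OR 1)))
= 0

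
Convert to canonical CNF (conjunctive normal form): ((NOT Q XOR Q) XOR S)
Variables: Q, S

(Q OR NOT S) AND (NOT Q OR NOT S)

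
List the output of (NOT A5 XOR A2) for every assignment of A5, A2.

A5 | A2 | Output
----------------
0 | 0 | 1
0 | 1 | 0
1 | 0 | 0
1 | 1 | 1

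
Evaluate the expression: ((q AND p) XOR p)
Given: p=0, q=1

Substituting: ((1 AND 0) XOR 0)
= 0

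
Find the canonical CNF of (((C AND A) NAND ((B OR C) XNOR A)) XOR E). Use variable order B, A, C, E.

(B OR A OR C OR NOT E) AND (B OR A OR NOT C OR NOT E) AND (B OR NOT A OR C OR NOT E) AND (B OR NOT A OR NOT C OR E) AND (NOT B OR A OR C OR NOT E) AND (NOT B OR A OR NOT C OR NOT E) AND (NOT B OR NOT A OR C OR NOT E) AND (NOT B OR NOT A OR NOT C OR E)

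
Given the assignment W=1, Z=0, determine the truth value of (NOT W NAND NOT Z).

Substituting: (NOT 1 NAND NOT 0)
= 1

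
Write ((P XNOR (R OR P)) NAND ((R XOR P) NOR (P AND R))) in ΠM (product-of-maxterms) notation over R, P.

ΠM(0) = (R OR P)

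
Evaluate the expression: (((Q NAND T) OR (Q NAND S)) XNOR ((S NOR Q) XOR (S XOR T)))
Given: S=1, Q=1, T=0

Substituting: (((1 NAND 0) OR (1 NAND 1)) XNOR ((1 NOR 1) XOR (1 XOR 0)))
= 1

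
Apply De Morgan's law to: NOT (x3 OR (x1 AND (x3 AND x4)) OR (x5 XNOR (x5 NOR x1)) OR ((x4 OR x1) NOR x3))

NOT x3 AND NOT (x1 AND (x3 AND x4)) AND NOT (x5 XNOR (x5 NOR x1)) AND NOT ((x4 OR x1) NOR x3)
De Morgan's: NOT(OR of terms) = AND of negations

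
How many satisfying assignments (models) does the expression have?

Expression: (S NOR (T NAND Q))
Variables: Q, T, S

Satisfying assignments: (1,1,0)
Count: 1 out of 8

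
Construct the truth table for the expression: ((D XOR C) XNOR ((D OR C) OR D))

C | D | Output
--------------
0 | 0 | 1
0 | 1 | 1
1 | 0 | 1
1 | 1 | 0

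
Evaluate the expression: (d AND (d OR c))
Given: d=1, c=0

Substituting: (1 AND (1 OR 0))
= 1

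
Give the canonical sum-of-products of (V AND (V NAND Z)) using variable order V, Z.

Σm(2) = (V AND NOT Z)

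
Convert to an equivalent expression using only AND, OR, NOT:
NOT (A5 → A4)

A5 AND NOT A4
(Negated implication: NOT(A → B) = A AND NOT B)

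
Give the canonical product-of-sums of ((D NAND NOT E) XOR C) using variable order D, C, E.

ΠM(2, 3, 4, 7) = (D OR NOT C OR E) AND (D OR NOT C OR NOT E) AND (NOT D OR C OR E) AND (NOT D OR NOT C OR NOT E)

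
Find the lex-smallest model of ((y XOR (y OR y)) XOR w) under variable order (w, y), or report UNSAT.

w=1, y=0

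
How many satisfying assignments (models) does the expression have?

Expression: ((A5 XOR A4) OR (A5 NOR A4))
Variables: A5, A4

Satisfying assignments: (0,0), (0,1), (1,0)
Count: 3 out of 4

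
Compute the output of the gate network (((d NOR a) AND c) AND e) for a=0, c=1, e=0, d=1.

Substituting: (((1 NOR 0) AND 1) AND 0)
= 0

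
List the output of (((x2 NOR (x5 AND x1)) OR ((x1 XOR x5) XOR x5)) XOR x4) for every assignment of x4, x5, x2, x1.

x4 | x5 | x2 | x1 | Output
--------------------------
0 | 0 | 0 | 0 | 1
0 | 0 | 0 | 1 | 1
0 | 0 | 1 | 0 | 0
0 | 0 | 1 | 1 | 1
0 | 1 | 0 | 0 | 1
0 | 1 | 0 | 1 | 1
0 | 1 | 1 | 0 | 0
0 | 1 | 1 | 1 | 1
1 | 0 | 0 | 0 | 0
1 | 0 | 0 | 1 | 0
1 | 0 | 1 | 0 | 1
1 | 0 | 1 | 1 | 0
1 | 1 | 0 | 0 | 0
1 | 1 | 0 | 1 | 0
1 | 1 | 1 | 0 | 1
1 | 1 | 1 | 1 | 0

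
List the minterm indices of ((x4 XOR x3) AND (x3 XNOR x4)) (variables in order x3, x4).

Σm() = FALSE (no minterms)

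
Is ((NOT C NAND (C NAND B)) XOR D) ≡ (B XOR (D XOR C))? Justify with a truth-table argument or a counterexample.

No. Counterexample: with D=0, C=0, B=1, Expression 1 = 0 but Expression 2 = 1.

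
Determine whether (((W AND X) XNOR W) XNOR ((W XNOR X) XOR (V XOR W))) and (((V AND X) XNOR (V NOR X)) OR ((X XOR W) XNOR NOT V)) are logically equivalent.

No. Counterexample: with V=0, W=0, X=0, Expression 1 = 1 but Expression 2 = 0.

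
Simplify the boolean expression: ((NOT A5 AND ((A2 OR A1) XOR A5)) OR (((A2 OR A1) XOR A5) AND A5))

By distribution ((E AND v) OR (E AND NOT v) = E):
= ((A2 OR A1) XOR A5)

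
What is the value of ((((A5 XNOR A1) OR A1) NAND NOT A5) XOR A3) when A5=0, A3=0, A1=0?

Substituting: ((((0 XNOR 0) OR 0) NAND NOT 0) XOR 0)
= 0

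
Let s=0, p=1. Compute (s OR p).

Substituting: (0 OR 1)
= 1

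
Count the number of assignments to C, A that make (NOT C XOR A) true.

Satisfying assignments: (0,0), (1,1)
Count: 2 out of 4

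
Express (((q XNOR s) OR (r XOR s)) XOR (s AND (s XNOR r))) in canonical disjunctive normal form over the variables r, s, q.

(NOT r AND NOT s AND NOT q) OR (NOT r AND s AND NOT q) OR (NOT r AND s AND q) OR (r AND NOT s AND NOT q) OR (r AND NOT s AND q) OR (r AND s AND NOT q)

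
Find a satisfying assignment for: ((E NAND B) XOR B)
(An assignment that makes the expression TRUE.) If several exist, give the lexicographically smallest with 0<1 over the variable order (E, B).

E=0, B=0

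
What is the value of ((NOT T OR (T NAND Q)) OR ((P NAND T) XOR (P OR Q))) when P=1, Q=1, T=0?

Substituting: ((NOT 0 OR (0 NAND 1)) OR ((1 NAND 0) XOR (1 OR 1)))
= 1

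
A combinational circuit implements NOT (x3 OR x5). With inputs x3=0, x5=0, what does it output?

Substituting: NOT (0 OR 0)
= 1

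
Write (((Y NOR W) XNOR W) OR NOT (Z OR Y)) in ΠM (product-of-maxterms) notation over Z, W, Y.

ΠM(3, 4, 6, 7) = (Z OR NOT W OR NOT Y) AND (NOT Z OR W OR Y) AND (NOT Z OR NOT W OR Y) AND (NOT Z OR NOT W OR NOT Y)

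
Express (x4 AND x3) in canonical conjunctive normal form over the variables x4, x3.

(x4 OR x3) AND (x4 OR NOT x3) AND (NOT x4 OR x3)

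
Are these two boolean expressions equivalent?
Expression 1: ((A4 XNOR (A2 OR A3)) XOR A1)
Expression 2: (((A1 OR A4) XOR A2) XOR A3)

No. Counterexample: with A4=0, A2=0, A3=0, A1=0, Expression 1 = 1 but Expression 2 = 0.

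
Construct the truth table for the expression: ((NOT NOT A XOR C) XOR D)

A | C | D | Output
------------------
0 | 0 | 0 | 0
0 | 0 | 1 | 1
0 | 1 | 0 | 1
0 | 1 | 1 | 0
1 | 0 | 0 | 1
1 | 0 | 1 | 0
1 | 1 | 0 | 0
1 | 1 | 1 | 1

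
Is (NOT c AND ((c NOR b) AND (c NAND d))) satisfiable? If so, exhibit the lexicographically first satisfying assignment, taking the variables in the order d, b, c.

d=0, b=0, c=0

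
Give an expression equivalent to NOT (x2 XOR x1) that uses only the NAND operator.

(((x2 NAND (x2 NAND x1)) NAND (x1 NAND (x2 NAND x1))) NAND ((x2 NAND (x2 NAND x1)) NAND (x1 NAND (x2 NAND x1))))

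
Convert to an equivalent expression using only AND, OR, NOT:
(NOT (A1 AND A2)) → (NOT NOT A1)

(A1 AND A2) OR (NOT NOT A1)
(Implication elimination: A → B = NOT A OR B)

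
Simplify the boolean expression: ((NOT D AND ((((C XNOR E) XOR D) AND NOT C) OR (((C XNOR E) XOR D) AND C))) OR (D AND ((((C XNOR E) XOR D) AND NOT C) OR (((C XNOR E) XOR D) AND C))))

By distribution ((E AND v) OR (E AND NOT v) = E) then distribution ((E AND v) OR (E AND NOT v) = E):
= ((C XNOR E) XOR D)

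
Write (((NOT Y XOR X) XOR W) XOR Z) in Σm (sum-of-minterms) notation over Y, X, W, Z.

Σm(0, 3, 5, 6, 9, 10, 12, 15) = (NOT Y AND NOT X AND NOT W AND NOT Z) OR (NOT Y AND NOT X AND W AND Z) OR (NOT Y AND X AND NOT W AND Z) OR (NOT Y AND X AND W AND NOT Z) OR (Y AND NOT X AND NOT W AND Z) OR (Y AND NOT X AND W AND NOT Z) OR (Y AND X AND NOT W AND NOT Z) OR (Y AND X AND W AND Z)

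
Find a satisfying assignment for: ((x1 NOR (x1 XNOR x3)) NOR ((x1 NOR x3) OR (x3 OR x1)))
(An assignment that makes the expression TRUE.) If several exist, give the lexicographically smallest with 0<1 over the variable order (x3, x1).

UNSATISFIABLE - no assignment makes this expression true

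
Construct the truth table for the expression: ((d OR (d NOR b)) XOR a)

b | a | d | Output
------------------
0 | 0 | 0 | 1
0 | 0 | 1 | 1
0 | 1 | 0 | 0
0 | 1 | 1 | 0
1 | 0 | 0 | 0
1 | 0 | 1 | 1
1 | 1 | 0 | 1
1 | 1 | 1 | 0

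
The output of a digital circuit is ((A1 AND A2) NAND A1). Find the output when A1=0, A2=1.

Substituting: ((0 AND 1) NAND 0)
= 1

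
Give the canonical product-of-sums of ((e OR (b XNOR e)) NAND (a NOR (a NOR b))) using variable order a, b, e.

ΠM(3) = (a OR NOT b OR NOT e)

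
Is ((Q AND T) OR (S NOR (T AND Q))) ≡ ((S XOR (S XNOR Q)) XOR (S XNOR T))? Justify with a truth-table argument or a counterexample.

No. Counterexample: with S=0, T=0, Q=0, Expression 1 = 1 but Expression 2 = 0.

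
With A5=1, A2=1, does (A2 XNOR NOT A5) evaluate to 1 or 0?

Substituting: (1 XNOR NOT 1)
= 0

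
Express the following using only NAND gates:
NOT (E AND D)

(((E NAND D) NAND (E NAND D)) NAND ((E NAND D) NAND (E NAND D)))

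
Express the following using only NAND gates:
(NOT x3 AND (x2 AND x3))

(((x3 NAND x3) NAND ((x2 NAND x3) NAND (x2 NAND x3))) NAND ((x3 NAND x3) NAND ((x2 NAND x3) NAND (x2 NAND x3))))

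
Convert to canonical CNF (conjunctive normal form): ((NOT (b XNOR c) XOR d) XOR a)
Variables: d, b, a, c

(d OR b OR a OR c) AND (d OR b OR NOT a OR NOT c) AND (d OR NOT b OR a OR NOT c) AND (d OR NOT b OR NOT a OR c) AND (NOT d OR b OR a OR NOT c) AND (NOT d OR b OR NOT a OR c) AND (NOT d OR NOT b OR a OR c) AND (NOT d OR NOT b OR NOT a OR NOT c)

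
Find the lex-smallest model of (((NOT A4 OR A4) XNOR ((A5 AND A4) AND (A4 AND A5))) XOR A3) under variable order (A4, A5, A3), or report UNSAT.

A4=0, A5=0, A3=1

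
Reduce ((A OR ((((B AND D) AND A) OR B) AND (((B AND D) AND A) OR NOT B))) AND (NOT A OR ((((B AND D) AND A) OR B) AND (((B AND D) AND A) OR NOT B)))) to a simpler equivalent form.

By distribution ((E OR v) AND (E OR NOT v) = E) then distribution ((E OR v) AND (E OR NOT v) = E):
= ((B AND D) AND A)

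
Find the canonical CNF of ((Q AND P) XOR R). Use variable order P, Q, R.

(P OR Q OR R) AND (P OR NOT Q OR R) AND (NOT P OR Q OR R) AND (NOT P OR NOT Q OR NOT R)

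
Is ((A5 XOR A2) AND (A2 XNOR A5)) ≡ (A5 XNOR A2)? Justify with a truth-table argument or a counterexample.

No. Counterexample: with A2=0, A5=0, Expression 1 = 0 but Expression 2 = 1.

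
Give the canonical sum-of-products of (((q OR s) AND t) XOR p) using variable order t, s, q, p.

Σm(1, 3, 5, 7, 9, 10, 12, 14) = (NOT t AND NOT s AND NOT q AND p) OR (NOT t AND NOT s AND q AND p) OR (NOT t AND s AND NOT q AND p) OR (NOT t AND s AND q AND p) OR (t AND NOT s AND NOT q AND p) OR (t AND NOT s AND q AND NOT p) OR (t AND s AND NOT q AND NOT p) OR (t AND s AND q AND NOT p)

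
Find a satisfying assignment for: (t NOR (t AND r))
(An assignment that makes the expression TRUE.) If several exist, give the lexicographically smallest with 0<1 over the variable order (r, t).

r=0, t=0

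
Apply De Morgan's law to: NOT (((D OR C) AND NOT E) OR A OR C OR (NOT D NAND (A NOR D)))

NOT ((D OR C) AND NOT E) AND NOT A AND NOT C AND NOT (NOT D NAND (A NOR D))
De Morgan's: NOT(OR of terms) = AND of negations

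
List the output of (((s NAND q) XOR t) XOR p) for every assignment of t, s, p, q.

t | s | p | q | Output
----------------------
0 | 0 | 0 | 0 | 1
0 | 0 | 0 | 1 | 1
0 | 0 | 1 | 0 | 0
0 | 0 | 1 | 1 | 0
0 | 1 | 0 | 0 | 1
0 | 1 | 0 | 1 | 0
0 | 1 | 1 | 0 | 0
0 | 1 | 1 | 1 | 1
1 | 0 | 0 | 0 | 0
1 | 0 | 0 | 1 | 0
1 | 0 | 1 | 0 | 1
1 | 0 | 1 | 1 | 1
1 | 1 | 0 | 0 | 0
1 | 1 | 0 | 1 | 1
1 | 1 | 1 | 0 | 1
1 | 1 | 1 | 1 | 0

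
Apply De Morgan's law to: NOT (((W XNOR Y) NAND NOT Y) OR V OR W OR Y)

NOT ((W XNOR Y) NAND NOT Y) AND NOT V AND NOT W AND NOT Y
De Morgan's: NOT(OR of terms) = AND of negations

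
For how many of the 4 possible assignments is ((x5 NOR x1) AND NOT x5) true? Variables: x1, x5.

Satisfying assignments: (0,0)
Count: 1 out of 4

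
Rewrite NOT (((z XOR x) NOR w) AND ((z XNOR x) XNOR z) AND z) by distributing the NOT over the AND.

NOT ((z XOR x) NOR w) OR NOT ((z XNOR x) XNOR z) OR NOT z
De Morgan's: NOT(AND of terms) = OR of negations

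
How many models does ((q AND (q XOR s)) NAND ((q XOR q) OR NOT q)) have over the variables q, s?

Satisfying assignments: (0,0), (0,1), (1,0), (1,1)
Count: 4 out of 4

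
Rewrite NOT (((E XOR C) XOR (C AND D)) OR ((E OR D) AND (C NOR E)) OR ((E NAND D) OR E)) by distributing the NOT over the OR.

NOT ((E XOR C) XOR (C AND D)) AND NOT ((E OR D) AND (C NOR E)) AND NOT ((E NAND D) OR E)
De Morgan's: NOT(OR of terms) = AND of negations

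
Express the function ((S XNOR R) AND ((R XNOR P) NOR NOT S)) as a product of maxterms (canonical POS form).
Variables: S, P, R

ΠM(0, 1, 2, 3, 4, 6, 7) = (S OR P OR R) AND (S OR P OR NOT R) AND (S OR NOT P OR R) AND (S OR NOT P OR NOT R) AND (NOT S OR P OR R) AND (NOT S OR NOT P OR R) AND (NOT S OR NOT P OR NOT R)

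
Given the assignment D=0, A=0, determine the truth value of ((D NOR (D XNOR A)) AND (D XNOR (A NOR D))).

Substituting: ((0 NOR (0 XNOR 0)) AND (0 XNOR (0 NOR 0)))
= 0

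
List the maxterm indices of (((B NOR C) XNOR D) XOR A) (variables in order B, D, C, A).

ΠM(0, 3, 5, 6, 9, 11, 12, 14) = (B OR D OR C OR A) AND (B OR D OR NOT C OR NOT A) AND (B OR NOT D OR C OR NOT A) AND (B OR NOT D OR NOT C OR A) AND (NOT B OR D OR C OR NOT A) AND (NOT B OR D OR NOT C OR NOT A) AND (NOT B OR NOT D OR C OR A) AND (NOT B OR NOT D OR NOT C OR A)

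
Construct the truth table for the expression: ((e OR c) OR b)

c | e | b | Output
------------------
0 | 0 | 0 | 0
0 | 0 | 1 | 1
0 | 1 | 0 | 1
0 | 1 | 1 | 1
1 | 0 | 0 | 1
1 | 0 | 1 | 1
1 | 1 | 0 | 1
1 | 1 | 1 | 1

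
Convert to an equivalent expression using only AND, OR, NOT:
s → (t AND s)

NOT s OR (t AND s)
(Implication elimination: A → B = NOT A OR B)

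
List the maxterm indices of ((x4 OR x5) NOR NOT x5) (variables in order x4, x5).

ΠM(0, 1, 2, 3) = (x4 OR x5) AND (x4 OR NOT x5) AND (NOT x4 OR x5) AND (NOT x4 OR NOT x5)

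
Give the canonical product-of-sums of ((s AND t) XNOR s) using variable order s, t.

ΠM(2) = (NOT s OR t)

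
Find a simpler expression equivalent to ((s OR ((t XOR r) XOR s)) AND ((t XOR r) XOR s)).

By absorption (E AND (E OR v) = E):
= ((t XOR r) XOR s)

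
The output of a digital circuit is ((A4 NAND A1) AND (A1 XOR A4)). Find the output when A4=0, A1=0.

Substituting: ((0 NAND 0) AND (0 XOR 0))
= 0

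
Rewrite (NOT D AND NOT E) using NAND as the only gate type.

(((D NAND D) NAND (E NAND E)) NAND ((D NAND D) NAND (E NAND E)))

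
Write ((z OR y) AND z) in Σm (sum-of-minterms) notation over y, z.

Σm(1, 3) = (NOT y AND z) OR (y AND z)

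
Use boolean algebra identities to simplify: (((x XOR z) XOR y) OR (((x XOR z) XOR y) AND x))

By absorption (E OR (E AND v) = E):
= ((x XOR z) XOR y)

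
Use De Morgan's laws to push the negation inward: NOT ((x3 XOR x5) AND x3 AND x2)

NOT (x3 XOR x5) OR NOT x3 OR NOT x2
De Morgan's: NOT(AND of terms) = OR of negations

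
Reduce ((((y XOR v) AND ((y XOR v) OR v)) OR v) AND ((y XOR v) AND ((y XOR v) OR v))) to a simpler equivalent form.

By absorption (E AND (E OR v) = E) then absorption (E AND (E OR v) = E):
= (y XOR v)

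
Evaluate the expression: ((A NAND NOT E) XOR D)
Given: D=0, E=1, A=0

Substituting: ((0 NAND NOT 1) XOR 0)
= 1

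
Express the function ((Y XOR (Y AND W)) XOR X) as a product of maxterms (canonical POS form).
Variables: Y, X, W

ΠM(0, 1, 5, 6) = (Y OR X OR W) AND (Y OR X OR NOT W) AND (NOT Y OR X OR NOT W) AND (NOT Y OR NOT X OR W)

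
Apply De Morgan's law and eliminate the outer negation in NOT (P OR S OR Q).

NOT P AND NOT S AND NOT Q
De Morgan's: NOT(OR of terms) = AND of negations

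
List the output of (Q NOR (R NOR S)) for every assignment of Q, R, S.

Q | R | S | Output
------------------
0 | 0 | 0 | 0
0 | 0 | 1 | 1
0 | 1 | 0 | 1
0 | 1 | 1 | 1
1 | 0 | 0 | 0
1 | 0 | 1 | 0
1 | 1 | 0 | 0
1 | 1 | 1 | 0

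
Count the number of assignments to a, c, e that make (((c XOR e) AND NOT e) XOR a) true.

Satisfying assignments: (0,1,0), (1,0,0), (1,0,1), (1,1,1)
Count: 4 out of 8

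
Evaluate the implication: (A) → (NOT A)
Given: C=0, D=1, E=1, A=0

Antecedent (A) = 0; consequent (NOT A) = 1.
0 → 1 = 1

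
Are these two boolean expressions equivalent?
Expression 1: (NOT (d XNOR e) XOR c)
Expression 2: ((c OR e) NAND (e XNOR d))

No. Counterexample: with c=0, d=0, e=0, Expression 1 = 0 but Expression 2 = 1.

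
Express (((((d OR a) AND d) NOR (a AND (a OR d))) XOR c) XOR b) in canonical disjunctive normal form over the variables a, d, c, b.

(NOT a AND NOT d AND NOT c AND NOT b) OR (NOT a AND NOT d AND c AND b) OR (NOT a AND d AND NOT c AND b) OR (NOT a AND d AND c AND NOT b) OR (a AND NOT d AND NOT c AND b) OR (a AND NOT d AND c AND NOT b) OR (a AND d AND NOT c AND b) OR (a AND d AND c AND NOT b)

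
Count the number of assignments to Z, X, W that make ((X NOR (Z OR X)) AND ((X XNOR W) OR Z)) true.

Satisfying assignments: (0,0,0)
Count: 1 out of 8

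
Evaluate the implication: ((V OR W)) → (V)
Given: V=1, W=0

Antecedent ((V OR W)) = 1; consequent (V) = 1.
1 → 1 = 1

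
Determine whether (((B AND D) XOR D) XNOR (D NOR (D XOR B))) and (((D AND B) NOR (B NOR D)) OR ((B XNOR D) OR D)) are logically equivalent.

No. Counterexample: with B=0, D=0, Expression 1 = 0 but Expression 2 = 1.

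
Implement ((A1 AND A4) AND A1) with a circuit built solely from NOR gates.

((((A1 NOR A1) NOR (A4 NOR A4)) NOR ((A1 NOR A1) NOR (A4 NOR A4))) NOR (A1 NOR A1))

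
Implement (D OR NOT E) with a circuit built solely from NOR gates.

((D NOR (E NOR E)) NOR (D NOR (E NOR E)))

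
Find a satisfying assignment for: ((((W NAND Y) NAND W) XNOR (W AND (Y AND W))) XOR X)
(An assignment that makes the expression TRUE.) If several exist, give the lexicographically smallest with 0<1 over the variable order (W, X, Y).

W=0, X=1, Y=0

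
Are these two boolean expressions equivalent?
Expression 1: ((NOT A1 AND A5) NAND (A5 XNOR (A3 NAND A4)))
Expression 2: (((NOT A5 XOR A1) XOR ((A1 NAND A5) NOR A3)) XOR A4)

No. Counterexample: with A5=0, A4=0, A1=1, A3=0, Expression 1 = 1 but Expression 2 = 0.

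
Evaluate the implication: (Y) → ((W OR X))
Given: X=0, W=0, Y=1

Antecedent (Y) = 1; consequent ((W OR X)) = 0.
1 → 0 = 0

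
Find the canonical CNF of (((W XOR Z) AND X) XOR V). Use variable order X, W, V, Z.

(X OR W OR V OR Z) AND (X OR W OR V OR NOT Z) AND (X OR NOT W OR V OR Z) AND (X OR NOT W OR V OR NOT Z) AND (NOT X OR W OR V OR Z) AND (NOT X OR W OR NOT V OR NOT Z) AND (NOT X OR NOT W OR V OR NOT Z) AND (NOT X OR NOT W OR NOT V OR Z)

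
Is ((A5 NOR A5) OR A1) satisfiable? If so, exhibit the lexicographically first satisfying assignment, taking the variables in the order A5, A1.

A5=0, A1=0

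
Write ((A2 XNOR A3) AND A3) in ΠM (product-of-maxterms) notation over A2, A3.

ΠM(0, 1, 2) = (A2 OR A3) AND (A2 OR NOT A3) AND (NOT A2 OR A3)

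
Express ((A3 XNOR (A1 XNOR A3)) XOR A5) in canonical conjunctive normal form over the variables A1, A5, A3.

(A1 OR A5 OR A3) AND (A1 OR A5 OR NOT A3) AND (NOT A1 OR NOT A5 OR A3) AND (NOT A1 OR NOT A5 OR NOT A3)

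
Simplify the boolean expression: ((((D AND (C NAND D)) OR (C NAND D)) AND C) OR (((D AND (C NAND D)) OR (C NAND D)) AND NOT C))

By distribution ((E AND v) OR (E AND NOT v) = E) then absorption (E OR (E AND v) = E):
= (C NAND D)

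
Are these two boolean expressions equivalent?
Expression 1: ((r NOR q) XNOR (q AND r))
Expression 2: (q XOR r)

Yes, they are equivalent — the two output columns agree on all 4 assignments:
r | q | Expression 1 | Expression 2
-----------------------------------
0 | 0 | 0 | 0
0 | 1 | 1 | 1
1 | 0 | 1 | 1
1 | 1 | 0 | 0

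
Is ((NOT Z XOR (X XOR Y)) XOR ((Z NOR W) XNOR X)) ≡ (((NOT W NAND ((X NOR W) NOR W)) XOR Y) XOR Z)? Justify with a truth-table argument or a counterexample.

No. Counterexample: with Y=0, Z=0, X=0, W=1, Expression 1 = 0 but Expression 2 = 1.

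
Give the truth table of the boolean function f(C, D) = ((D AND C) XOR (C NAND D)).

C | D | Output
--------------
0 | 0 | 1
0 | 1 | 1
1 | 0 | 1
1 | 1 | 1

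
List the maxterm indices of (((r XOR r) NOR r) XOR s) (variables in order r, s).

ΠM(1, 2) = (r OR NOT s) AND (NOT r OR s)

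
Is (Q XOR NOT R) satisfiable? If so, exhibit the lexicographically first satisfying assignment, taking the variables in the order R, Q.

R=0, Q=0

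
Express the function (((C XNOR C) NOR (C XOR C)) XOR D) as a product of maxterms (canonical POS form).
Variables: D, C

ΠM(0, 1) = (D OR C) AND (D OR NOT C)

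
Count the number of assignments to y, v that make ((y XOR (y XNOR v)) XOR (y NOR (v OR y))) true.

Satisfying assignments: (1,0)
Count: 1 out of 4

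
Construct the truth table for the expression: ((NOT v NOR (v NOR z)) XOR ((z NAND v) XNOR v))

z | v | Output
--------------
0 | 0 | 0
0 | 1 | 0
1 | 0 | 0
1 | 1 | 1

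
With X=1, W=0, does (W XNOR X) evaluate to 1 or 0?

Substituting: (0 XNOR 1)
= 0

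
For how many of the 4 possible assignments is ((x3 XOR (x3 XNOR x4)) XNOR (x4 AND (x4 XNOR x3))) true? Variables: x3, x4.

Satisfying assignments: (0,1)
Count: 1 out of 4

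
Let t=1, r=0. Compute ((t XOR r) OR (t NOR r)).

Substituting: ((1 XOR 0) OR (1 NOR 0))
= 1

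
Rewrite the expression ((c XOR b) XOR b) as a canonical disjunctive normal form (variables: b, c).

(NOT b AND c) OR (b AND c)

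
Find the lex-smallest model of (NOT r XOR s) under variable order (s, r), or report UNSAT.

s=0, r=0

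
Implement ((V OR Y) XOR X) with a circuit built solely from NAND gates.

((((V NAND V) NAND (Y NAND Y)) NAND (((V NAND V) NAND (Y NAND Y)) NAND X)) NAND (X NAND (((V NAND V) NAND (Y NAND Y)) NAND X)))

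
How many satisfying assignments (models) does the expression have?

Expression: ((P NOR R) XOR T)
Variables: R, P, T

Satisfying assignments: (0,0,0), (0,1,1), (1,0,1), (1,1,1)
Count: 4 out of 8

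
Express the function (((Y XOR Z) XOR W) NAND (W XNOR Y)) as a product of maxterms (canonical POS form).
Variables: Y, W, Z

ΠM(1, 7) = (Y OR W OR NOT Z) AND (NOT Y OR NOT W OR NOT Z)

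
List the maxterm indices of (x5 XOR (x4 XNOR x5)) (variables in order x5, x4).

ΠM(1, 3) = (x5 OR NOT x4) AND (NOT x5 OR NOT x4)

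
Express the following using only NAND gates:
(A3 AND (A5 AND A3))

((A3 NAND ((A5 NAND A3) NAND (A5 NAND A3))) NAND (A3 NAND ((A5 NAND A3) NAND (A5 NAND A3))))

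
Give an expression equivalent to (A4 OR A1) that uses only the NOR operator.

((A4 NOR A1) NOR (A4 NOR A1))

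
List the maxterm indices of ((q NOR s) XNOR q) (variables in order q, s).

ΠM(0, 2, 3) = (q OR s) AND (NOT q OR s) AND (NOT q OR NOT s)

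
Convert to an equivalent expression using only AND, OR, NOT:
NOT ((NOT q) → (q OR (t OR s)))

(NOT q) AND NOT (q OR (t OR s))
(Negated implication: NOT(A → B) = A AND NOT B)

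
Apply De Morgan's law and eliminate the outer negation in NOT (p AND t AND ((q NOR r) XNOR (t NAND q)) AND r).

NOT p OR NOT t OR NOT ((q NOR r) XNOR (t NAND q)) OR NOT r
De Morgan's: NOT(AND of terms) = OR of negations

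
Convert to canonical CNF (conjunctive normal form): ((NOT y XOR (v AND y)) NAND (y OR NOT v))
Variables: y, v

(y OR v) AND (NOT y OR NOT v)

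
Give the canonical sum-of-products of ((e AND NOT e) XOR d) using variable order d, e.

Σm(2, 3) = (d AND NOT e) OR (d AND e)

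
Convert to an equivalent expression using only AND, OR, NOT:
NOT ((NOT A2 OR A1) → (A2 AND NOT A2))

(NOT A2 OR A1) AND NOT (A2 AND NOT A2)
(Negated implication: NOT(A → B) = A AND NOT B)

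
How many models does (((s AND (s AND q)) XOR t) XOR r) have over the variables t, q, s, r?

Satisfying assignments: (0,0,0,1), (0,0,1,1), (0,1,0,1), (0,1,1,0), (1,0,0,0), (1,0,1,0), (1,1,0,0), (1,1,1,1)
Count: 8 out of 16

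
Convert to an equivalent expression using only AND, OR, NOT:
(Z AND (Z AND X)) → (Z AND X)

NOT (Z AND (Z AND X)) OR (Z AND X)
(Implication elimination: A → B = NOT A OR B)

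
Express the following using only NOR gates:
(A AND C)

((A NOR A) NOR (C NOR C))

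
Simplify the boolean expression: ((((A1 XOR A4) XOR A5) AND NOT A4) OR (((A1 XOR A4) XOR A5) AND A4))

By distribution ((E AND v) OR (E AND NOT v) = E):
= ((A1 XOR A4) XOR A5)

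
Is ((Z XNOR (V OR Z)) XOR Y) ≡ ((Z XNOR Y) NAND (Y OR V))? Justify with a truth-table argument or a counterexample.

No. Counterexample: with Y=1, Z=0, V=0, Expression 1 = 0 but Expression 2 = 1.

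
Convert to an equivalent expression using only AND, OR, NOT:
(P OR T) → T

NOT (P OR T) OR T
(Implication elimination: A → B = NOT A OR B)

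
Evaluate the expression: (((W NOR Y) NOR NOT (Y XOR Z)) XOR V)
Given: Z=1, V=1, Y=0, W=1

Substituting: (((1 NOR 0) NOR NOT (0 XOR 1)) XOR 1)
= 0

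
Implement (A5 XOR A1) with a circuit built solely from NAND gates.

((A5 NAND (A5 NAND A1)) NAND (A1 NAND (A5 NAND A1)))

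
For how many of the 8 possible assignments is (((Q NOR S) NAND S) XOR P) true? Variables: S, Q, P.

Satisfying assignments: (0,0,0), (0,1,0), (1,0,0), (1,1,0)
Count: 4 out of 8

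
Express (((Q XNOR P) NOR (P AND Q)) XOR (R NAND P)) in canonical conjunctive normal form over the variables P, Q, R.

(P OR NOT Q OR R) AND (P OR NOT Q OR NOT R) AND (NOT P OR Q OR R) AND (NOT P OR NOT Q OR NOT R)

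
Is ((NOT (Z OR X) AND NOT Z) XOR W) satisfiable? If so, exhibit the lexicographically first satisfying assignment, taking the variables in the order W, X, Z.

W=0, X=0, Z=0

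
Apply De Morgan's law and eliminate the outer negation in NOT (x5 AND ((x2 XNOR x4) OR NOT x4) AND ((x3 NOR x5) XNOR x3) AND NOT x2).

NOT x5 OR NOT ((x2 XNOR x4) OR NOT x4) OR NOT ((x3 NOR x5) XNOR x3) OR x2
De Morgan's: NOT(AND of terms) = OR of negations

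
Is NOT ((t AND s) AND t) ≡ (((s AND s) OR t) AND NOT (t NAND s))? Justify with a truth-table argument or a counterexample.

No. Counterexample: with s=0, t=0, Expression 1 = 1 but Expression 2 = 0.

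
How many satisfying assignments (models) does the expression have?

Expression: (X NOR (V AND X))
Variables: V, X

Satisfying assignments: (0,0), (1,0)
Count: 2 out of 4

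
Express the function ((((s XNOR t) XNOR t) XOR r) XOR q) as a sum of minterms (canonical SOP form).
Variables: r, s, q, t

Σm(2, 3, 4, 5, 8, 9, 14, 15) = (NOT r AND NOT s AND q AND NOT t) OR (NOT r AND NOT s AND q AND t) OR (NOT r AND s AND NOT q AND NOT t) OR (NOT r AND s AND NOT q AND t) OR (r AND NOT s AND NOT q AND NOT t) OR (r AND NOT s AND NOT q AND t) OR (r AND s AND q AND NOT t) OR (r AND s AND q AND t)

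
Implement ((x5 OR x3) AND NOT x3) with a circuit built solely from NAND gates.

((((x5 NAND x5) NAND (x3 NAND x3)) NAND (x3 NAND x3)) NAND (((x5 NAND x5) NAND (x3 NAND x3)) NAND (x3 NAND x3)))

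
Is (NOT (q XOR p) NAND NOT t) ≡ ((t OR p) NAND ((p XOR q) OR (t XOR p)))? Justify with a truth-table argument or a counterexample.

No. Counterexample: with t=0, p=0, q=0, Expression 1 = 0 but Expression 2 = 1.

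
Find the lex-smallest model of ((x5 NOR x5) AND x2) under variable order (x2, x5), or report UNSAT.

x2=1, x5=0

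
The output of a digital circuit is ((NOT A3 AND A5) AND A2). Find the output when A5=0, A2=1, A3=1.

Substituting: ((NOT 1 AND 0) AND 1)
= 0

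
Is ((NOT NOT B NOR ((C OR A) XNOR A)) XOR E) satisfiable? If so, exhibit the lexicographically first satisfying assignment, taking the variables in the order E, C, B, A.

E=0, C=1, B=0, A=0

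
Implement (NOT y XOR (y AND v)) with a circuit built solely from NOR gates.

(((((y NOR y) NOR ((y NOR y) NOR (v NOR v))) NOR ((y NOR y) NOR ((y NOR y) NOR (v NOR v)))) NOR (((y NOR y) NOR ((y NOR y) NOR (v NOR v))) NOR ((y NOR y) NOR ((y NOR y) NOR (v NOR v))))) NOR (((((y NOR y) NOR (y NOR y)) NOR (((y NOR y) NOR (v NOR v)) NOR ((y NOR y) NOR (v NOR v)))) NOR (((y NOR y) NOR (y NOR y)) NOR (((y NOR y) NOR (v NOR v)) NOR ((y NOR y) NOR (v NOR v))))) NOR ((((y NOR y) NOR (y NOR y)) NOR (((y NOR y) NOR (v NOR v)) NOR ((y NOR y) NOR (v NOR v)))) NOR (((y NOR y) NOR (y NOR y)) NOR (((y NOR y) NOR (v NOR v)) NOR ((y NOR y) NOR (v NOR v)))))))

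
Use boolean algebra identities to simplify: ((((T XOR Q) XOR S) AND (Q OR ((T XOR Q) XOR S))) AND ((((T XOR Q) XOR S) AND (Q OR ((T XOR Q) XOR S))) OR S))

By absorption (E AND (E OR v) = E) then absorption (E AND (E OR v) = E):
= ((T XOR Q) XOR S)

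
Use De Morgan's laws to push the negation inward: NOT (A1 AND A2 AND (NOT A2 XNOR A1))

NOT A1 OR NOT A2 OR NOT (NOT A2 XNOR A1)
De Morgan's: NOT(AND of terms) = OR of negations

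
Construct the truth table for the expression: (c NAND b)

c | b | Output
--------------
0 | 0 | 1
0 | 1 | 1
1 | 0 | 1
1 | 1 | 0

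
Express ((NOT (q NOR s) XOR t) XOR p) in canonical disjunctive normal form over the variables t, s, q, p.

(NOT t AND NOT s AND NOT q AND p) OR (NOT t AND NOT s AND q AND NOT p) OR (NOT t AND s AND NOT q AND NOT p) OR (NOT t AND s AND q AND NOT p) OR (t AND NOT s AND NOT q AND NOT p) OR (t AND NOT s AND q AND p) OR (t AND s AND NOT q AND p) OR (t AND s AND q AND p)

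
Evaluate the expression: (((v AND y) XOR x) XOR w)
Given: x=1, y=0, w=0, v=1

Substituting: (((1 AND 0) XOR 1) XOR 0)
= 1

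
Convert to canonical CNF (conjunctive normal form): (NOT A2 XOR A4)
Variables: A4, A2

(A4 OR NOT A2) AND (NOT A4 OR A2)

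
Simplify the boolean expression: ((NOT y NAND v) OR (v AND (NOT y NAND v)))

By absorption (E OR (E AND v) = E):
= (NOT y NAND v)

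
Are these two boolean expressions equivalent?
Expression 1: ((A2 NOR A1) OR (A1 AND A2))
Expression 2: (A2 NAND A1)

No. Counterexample: with A1=0, A2=1, Expression 1 = 0 but Expression 2 = 1.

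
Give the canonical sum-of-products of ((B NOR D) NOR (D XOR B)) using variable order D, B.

Σm(3) = (D AND B)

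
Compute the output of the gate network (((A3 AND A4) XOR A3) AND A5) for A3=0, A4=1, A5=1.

Substituting: (((0 AND 1) XOR 0) AND 1)
= 0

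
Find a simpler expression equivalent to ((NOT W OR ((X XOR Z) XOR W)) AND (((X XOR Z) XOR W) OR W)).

By distribution ((E OR v) AND (E OR NOT v) = E):
= ((X XOR Z) XOR W)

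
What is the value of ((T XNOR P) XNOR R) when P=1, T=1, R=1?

Substituting: ((1 XNOR 1) XNOR 1)
= 1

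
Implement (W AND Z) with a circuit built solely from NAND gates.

((W NAND Z) NAND (W NAND Z))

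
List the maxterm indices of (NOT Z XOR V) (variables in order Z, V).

ΠM(1, 2) = (Z OR NOT V) AND (NOT Z OR V)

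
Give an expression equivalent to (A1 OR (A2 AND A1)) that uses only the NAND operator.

((A1 NAND A1) NAND (((A2 NAND A1) NAND (A2 NAND A1)) NAND ((A2 NAND A1) NAND (A2 NAND A1))))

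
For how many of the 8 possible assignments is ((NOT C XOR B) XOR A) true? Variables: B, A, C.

Satisfying assignments: (0,0,0), (0,1,1), (1,0,1), (1,1,0)
Count: 4 out of 8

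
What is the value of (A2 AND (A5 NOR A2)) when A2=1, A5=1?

Substituting: (1 AND (1 NOR 1))
= 0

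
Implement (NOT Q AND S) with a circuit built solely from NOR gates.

(((Q NOR Q) NOR (Q NOR Q)) NOR (S NOR S))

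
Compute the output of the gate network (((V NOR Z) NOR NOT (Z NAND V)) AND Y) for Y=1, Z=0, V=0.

Substituting: (((0 NOR 0) NOR NOT (0 NAND 0)) AND 1)
= 0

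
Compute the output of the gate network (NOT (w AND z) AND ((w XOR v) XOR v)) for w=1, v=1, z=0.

Substituting: (NOT (1 AND 0) AND ((1 XOR 1) XOR 1))
= 1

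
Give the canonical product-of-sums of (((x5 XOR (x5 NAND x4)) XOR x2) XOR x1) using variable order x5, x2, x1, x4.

ΠM(2, 3, 4, 5, 8, 11, 13, 14) = (x5 OR x2 OR NOT x1 OR x4) AND (x5 OR x2 OR NOT x1 OR NOT x4) AND (x5 OR NOT x2 OR x1 OR x4) AND (x5 OR NOT x2 OR x1 OR NOT x4) AND (NOT x5 OR x2 OR x1 OR x4) AND (NOT x5 OR x2 OR NOT x1 OR NOT x4) AND (NOT x5 OR NOT x2 OR x1 OR NOT x4) AND (NOT x5 OR NOT x2 OR NOT x1 OR x4)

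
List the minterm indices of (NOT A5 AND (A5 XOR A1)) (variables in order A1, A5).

Σm(2) = (A1 AND NOT A5)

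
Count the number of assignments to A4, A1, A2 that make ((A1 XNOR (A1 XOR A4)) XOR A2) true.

Satisfying assignments: (0,0,0), (0,1,0), (1,0,1), (1,1,1)
Count: 4 out of 8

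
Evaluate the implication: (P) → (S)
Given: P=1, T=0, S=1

Antecedent (P) = 1; consequent (S) = 1.
1 → 1 = 1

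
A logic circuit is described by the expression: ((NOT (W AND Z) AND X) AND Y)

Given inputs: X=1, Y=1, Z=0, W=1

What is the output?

Substituting: ((NOT (1 AND 0) AND 1) AND 1)
= 1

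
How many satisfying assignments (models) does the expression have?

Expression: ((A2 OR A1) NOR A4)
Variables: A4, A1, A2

Satisfying assignments: (0,0,0)
Count: 1 out of 8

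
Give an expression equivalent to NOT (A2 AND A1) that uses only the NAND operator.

(((A2 NAND A1) NAND (A2 NAND A1)) NAND ((A2 NAND A1) NAND (A2 NAND A1)))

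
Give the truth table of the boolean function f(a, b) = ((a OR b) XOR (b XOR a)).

a | b | Output
--------------
0 | 0 | 0
0 | 1 | 0
1 | 0 | 0
1 | 1 | 1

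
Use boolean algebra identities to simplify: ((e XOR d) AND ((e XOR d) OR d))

By absorption (E AND (E OR v) = E):
= (e XOR d)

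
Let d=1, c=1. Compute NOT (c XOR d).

Substituting: NOT (1 XOR 1)
= 1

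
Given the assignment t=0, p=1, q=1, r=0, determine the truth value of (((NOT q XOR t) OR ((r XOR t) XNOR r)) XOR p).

Substituting: (((NOT 1 XOR 0) OR ((0 XOR 0) XNOR 0)) XOR 1)
= 0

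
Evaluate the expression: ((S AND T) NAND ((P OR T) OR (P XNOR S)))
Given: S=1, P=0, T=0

Substituting: ((1 AND 0) NAND ((0 OR 0) OR (0 XNOR 1)))
= 1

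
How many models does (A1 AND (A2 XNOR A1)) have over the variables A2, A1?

Satisfying assignments: (1,1)
Count: 1 out of 4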